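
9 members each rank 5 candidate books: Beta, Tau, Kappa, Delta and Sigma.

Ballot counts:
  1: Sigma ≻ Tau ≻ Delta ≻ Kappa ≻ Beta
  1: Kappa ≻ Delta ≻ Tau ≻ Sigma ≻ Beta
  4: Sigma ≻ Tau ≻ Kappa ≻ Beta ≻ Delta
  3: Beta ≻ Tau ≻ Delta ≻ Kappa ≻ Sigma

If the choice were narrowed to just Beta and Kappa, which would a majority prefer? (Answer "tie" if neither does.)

Kappa

Ballots ranking Beta above Kappa: 3.
Ballots ranking Kappa above Beta: 9 − 3 = 6.
Kappa wins the head-to-head 6–3.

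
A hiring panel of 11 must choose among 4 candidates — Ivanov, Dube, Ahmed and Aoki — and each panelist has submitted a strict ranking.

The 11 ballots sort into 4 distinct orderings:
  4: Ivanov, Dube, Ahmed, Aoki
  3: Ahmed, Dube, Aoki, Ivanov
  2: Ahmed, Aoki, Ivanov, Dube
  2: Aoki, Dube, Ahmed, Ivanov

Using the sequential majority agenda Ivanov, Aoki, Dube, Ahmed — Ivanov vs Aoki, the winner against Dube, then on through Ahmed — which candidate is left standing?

Round 1: Ivanov vs Aoki — 4–7, Aoki advances.
Round 2: Aoki vs Dube — 4–7, Dube advances.
Round 3: Dube vs Ahmed — 6–5, Dube advances.
Dube survives the agenda.

Dube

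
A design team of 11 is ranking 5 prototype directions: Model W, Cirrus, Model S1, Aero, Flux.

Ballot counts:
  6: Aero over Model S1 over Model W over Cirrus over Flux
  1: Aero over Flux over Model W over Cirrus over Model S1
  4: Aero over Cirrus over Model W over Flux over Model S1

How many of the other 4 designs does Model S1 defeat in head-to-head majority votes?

3

Model S1 against each rival (11 engineers):
Model S1–Model W: Model S1 6–5.
Model S1 vs Cirrus: Model S1, 6–5.
Model S1–Aero: Aero 11–0.
Model S1–Flux: Model S1 6–5.
Model S1 beats Model W, Cirrus, Flux; loses to Aero — 3 pairwise wins.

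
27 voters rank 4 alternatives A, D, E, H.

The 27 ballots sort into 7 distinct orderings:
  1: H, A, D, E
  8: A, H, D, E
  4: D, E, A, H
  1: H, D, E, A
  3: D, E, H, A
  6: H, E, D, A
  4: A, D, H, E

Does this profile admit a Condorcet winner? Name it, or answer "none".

Pairwise majorities:
A vs D: A is ranked higher on 1+8+4 = 13 ballots, D on 14. D wins 14–13.
A vs E: A preferred on 1+8+4 = 13 ballots; E wins 14–13.
A vs H: 8+4+4 = 16 for A, 11 for H — A by 16–11.
D vs E: D is ranked higher on 1+8+4+1+3+4 = 21 ballots, E on 6. D wins 21–6.
D vs H: 11 to 16, H.
E vs H: 4+3 = 7 for E, 20 for H — H by 20–7.
Each alternative drops at least one matchup (A loses to D; D loses to H; E loses to D; H loses to A); the cycle A → H → D → A rules out a Condorcet winner.

none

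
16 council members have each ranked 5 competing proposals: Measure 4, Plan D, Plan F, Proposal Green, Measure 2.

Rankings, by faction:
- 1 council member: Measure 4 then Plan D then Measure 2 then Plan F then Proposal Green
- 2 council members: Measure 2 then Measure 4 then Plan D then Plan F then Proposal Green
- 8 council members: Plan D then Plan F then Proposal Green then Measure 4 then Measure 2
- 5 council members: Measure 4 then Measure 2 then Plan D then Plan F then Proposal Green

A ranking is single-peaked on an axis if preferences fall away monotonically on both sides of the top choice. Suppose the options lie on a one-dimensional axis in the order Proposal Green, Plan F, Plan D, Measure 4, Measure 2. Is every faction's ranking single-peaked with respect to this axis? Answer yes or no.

Axis positions: Proposal Green=1, Plan F=2, Plan D=3, Measure 4=4, Measure 2=5.
Faction 1 (peak Measure 4 at position 4): ranking walks positions 4-3-5-2-1, expanding outward from the peak — single-peaked.
Faction 2 (peak Measure 2 at position 5): ranking walks positions 5-4-3-2-1, expanding outward from the peak — single-peaked.
Faction 3 (peak Plan D at position 3): ranking walks positions 3-2-1-4-5, expanding outward from the peak — single-peaked.
Faction 4 (peak Measure 4 at position 4): ranking walks positions 4-5-3-2-1, expanding outward from the peak — single-peaked.
Every ranking is single-peaked on this axis.

yes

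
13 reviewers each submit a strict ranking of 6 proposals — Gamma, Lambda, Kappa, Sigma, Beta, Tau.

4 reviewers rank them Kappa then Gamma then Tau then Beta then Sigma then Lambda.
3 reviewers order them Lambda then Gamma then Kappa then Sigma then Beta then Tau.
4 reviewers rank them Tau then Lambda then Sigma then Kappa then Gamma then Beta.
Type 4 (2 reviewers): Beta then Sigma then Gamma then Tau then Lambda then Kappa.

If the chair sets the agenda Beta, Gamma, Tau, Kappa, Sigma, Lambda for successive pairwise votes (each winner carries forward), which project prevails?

Lambda

Round 1: Beta vs Gamma — 2–11, Gamma advances.
Round 2: Gamma vs Tau — 9–4, Gamma advances.
Round 3: Gamma vs Kappa — 5–8, Kappa advances.
Round 4: Kappa vs Sigma — 7–6, Kappa advances.
Round 5: Kappa vs Lambda — 4–9, Lambda advances.
The agenda winner is Lambda.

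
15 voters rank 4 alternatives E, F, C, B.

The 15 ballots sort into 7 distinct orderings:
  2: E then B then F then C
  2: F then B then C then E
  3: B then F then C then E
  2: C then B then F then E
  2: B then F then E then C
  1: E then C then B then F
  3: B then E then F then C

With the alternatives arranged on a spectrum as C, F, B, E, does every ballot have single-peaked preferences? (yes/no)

Axis positions: C=1, F=2, B=3, E=4.
Type 1 (peak E at position 4): ranking walks positions 4-3-2-1, expanding outward from the peak — single-peaked.
Type 2 (peak F at position 2): ranking walks positions 2-3-1-4, expanding outward from the peak — single-peaked.
Type 3 (peak B at position 3): ranking walks positions 3-2-1-4, expanding outward from the peak — single-peaked.
Type 4: ranking walks positions 1-3-2-4; B is ranked above F even though F lies between B and the peak C on the axis — preferences dip and rise again. Not single-peaked.
Type 5 (peak B at position 3): ranking walks positions 3-2-4-1, expanding outward from the peak — single-peaked.
Type 6: ranking walks positions 4-1-3-2; C is ranked above B even though B lies between C and the peak E on the axis — preferences dip and rise again. Not single-peaked.
Type 7 (peak B at position 3): ranking walks positions 3-4-2-1, expanding outward from the peak — single-peaked.
Type 4 violates single-peakedness, so the profile is not single-peaked on this axis.

no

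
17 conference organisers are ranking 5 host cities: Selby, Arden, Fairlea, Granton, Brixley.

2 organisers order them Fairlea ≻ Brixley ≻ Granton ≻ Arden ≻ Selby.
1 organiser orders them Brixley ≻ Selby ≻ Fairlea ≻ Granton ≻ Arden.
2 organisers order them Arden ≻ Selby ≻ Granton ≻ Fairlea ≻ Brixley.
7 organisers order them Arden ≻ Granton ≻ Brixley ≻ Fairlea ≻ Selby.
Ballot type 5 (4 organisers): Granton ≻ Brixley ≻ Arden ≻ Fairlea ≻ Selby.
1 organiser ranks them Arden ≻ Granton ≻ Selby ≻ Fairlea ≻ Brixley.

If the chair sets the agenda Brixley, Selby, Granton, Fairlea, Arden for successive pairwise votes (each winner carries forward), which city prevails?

Arden

Round 1: Brixley vs Selby — 14–3, Brixley advances.
Round 2: Brixley vs Granton — 3–14, Granton advances.
Round 3: Granton vs Fairlea — 14–3, Granton advances.
Round 4: Granton vs Arden — 7–10, Arden advances.
Arden survives the agenda.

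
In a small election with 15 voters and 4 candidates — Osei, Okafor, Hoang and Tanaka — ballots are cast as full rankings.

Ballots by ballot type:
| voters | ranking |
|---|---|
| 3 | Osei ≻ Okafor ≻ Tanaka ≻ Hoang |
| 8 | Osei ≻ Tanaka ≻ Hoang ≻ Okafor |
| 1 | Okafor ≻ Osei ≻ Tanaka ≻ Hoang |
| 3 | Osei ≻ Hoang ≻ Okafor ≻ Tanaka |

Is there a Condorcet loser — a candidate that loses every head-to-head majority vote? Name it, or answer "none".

Pairwise majorities:
Osei–Okafor: Osei 14–1.
Osei–Hoang: Osei 15–0.
Osei vs Tanaka: Osei preferred on 3+8+1+3 = 15 ballots; Osei wins 15–0.
Okafor vs Hoang: Hoang wins 11–4.
Okafor vs Tanaka: Tanaka wins 8–7.
Hoang vs Tanaka: 3 for Hoang, 12 for Tanaka — Tanaka by 12–3.
Only Okafor has no wins; Okafor is the Condorcet loser.

Okafor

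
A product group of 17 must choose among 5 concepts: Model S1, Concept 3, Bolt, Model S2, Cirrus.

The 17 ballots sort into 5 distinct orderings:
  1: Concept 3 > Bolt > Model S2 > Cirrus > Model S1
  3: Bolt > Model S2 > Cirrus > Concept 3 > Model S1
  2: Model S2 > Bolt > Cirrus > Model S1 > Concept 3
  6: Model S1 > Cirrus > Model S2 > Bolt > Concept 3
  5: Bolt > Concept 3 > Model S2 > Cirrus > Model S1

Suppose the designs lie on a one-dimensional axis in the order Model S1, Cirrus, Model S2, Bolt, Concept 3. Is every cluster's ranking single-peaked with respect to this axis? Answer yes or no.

yes

Axis positions: Model S1=1, Cirrus=2, Model S2=3, Bolt=4, Concept 3=5.
Cluster 1 (peak Concept 3 at position 5): ranking walks positions 5-4-3-2-1, expanding outward from the peak — single-peaked.
Cluster 2 (peak Bolt at position 4): ranking walks positions 4-3-2-5-1, expanding outward from the peak — single-peaked.
Cluster 3 (peak Model S2 at position 3): ranking walks positions 3-4-2-1-5, expanding outward from the peak — single-peaked.
Cluster 4 (peak Model S1 at position 1): ranking walks positions 1-2-3-4-5, expanding outward from the peak — single-peaked.
Cluster 5 (peak Bolt at position 4): ranking walks positions 4-5-3-2-1, expanding outward from the peak — single-peaked.
Every ranking is single-peaked on this axis.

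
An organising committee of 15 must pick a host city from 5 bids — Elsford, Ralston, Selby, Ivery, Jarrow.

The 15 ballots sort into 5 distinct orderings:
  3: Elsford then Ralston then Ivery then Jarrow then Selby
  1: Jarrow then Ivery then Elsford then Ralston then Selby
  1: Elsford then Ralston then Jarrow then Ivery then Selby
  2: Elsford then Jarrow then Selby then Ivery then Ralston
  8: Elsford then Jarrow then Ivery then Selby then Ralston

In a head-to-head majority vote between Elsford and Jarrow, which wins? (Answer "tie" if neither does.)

Ballots ranking Elsford above Jarrow: 3 + 1 + 2 + 8 = 14.
Ballots ranking Jarrow above Elsford: 15 − 14 = 1.
Elsford wins the head-to-head 14–1.

Elsford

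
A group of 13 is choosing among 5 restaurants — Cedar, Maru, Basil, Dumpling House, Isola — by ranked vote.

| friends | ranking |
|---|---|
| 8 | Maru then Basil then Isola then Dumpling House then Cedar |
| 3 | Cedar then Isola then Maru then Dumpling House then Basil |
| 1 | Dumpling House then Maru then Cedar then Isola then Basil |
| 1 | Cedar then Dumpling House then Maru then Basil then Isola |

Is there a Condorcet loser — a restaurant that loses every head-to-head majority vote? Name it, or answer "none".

Cedar

Head-to-head results (13 friends):
Cedar vs Maru: 4 to 9, Maru.
Cedar vs Basil: 5 to 8, Basil.
Cedar vs Dumpling House: Dumpling House wins 9–4.
Cedar vs Isola: Isola, 8–5.
Maru vs Basil: 8+3+1+1 = 13 for Maru, 0 for Basil — Maru by 13–0.
Maru vs Dumpling House: Maru, 11–2.
Maru vs Isola: Maru, 10–3.
Basil–Dumpling House: Basil 8–5.
Basil vs Isola: Basil is ranked higher on 8+1 = 9 ballots, Isola on 4. Basil wins 9–4.
Dumpling House vs Isola: Dumpling House preferred on 1+1 = 2 ballots; Isola wins 11–2.
Only Cedar has no wins; Cedar is the Condorcet loser.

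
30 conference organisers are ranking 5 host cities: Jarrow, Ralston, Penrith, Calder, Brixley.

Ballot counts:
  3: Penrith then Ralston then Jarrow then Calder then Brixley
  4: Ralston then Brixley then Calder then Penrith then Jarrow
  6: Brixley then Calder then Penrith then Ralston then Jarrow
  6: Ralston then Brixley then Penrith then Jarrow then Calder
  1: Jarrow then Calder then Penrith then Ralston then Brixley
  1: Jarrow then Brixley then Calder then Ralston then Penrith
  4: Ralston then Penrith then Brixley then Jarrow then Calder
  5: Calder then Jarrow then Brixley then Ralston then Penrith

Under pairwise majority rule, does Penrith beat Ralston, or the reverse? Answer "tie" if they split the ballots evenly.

Ballots ranking Penrith above Ralston: 3 + 6 + 1 = 10.
Ballots ranking Ralston above Penrith: 30 − 10 = 20.
Ralston wins the head-to-head 20–10.

Ralston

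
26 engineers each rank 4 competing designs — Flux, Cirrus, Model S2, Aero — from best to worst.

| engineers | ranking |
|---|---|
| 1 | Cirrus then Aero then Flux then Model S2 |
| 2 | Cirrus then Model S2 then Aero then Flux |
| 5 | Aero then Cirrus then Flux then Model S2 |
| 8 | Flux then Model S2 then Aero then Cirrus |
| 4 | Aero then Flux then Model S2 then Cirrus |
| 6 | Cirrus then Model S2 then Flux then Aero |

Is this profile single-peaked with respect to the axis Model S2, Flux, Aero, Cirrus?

Axis positions: Model S2=1, Flux=2, Aero=3, Cirrus=4.
Faction 1 (peak Cirrus at position 4): ranking walks positions 4-3-2-1, expanding outward from the peak — single-peaked.
Faction 2: ranking walks positions 4-1-3-2; Model S2 is ranked above Aero even though Aero lies between Model S2 and the peak Cirrus on the axis — preferences dip and rise again. Not single-peaked.
Faction 3 (peak Aero at position 3): ranking walks positions 3-4-2-1, expanding outward from the peak — single-peaked.
Faction 4 (peak Flux at position 2): ranking walks positions 2-1-3-4, expanding outward from the peak — single-peaked.
Faction 5 (peak Aero at position 3): ranking walks positions 3-2-1-4, expanding outward from the peak — single-peaked.
Faction 6: ranking walks positions 4-1-2-3; Model S2 is ranked above Aero even though Aero lies between Model S2 and the peak Cirrus on the axis — preferences dip and rise again. Not single-peaked.
Faction 2 violates single-peakedness, so the profile is not single-peaked on this axis.

no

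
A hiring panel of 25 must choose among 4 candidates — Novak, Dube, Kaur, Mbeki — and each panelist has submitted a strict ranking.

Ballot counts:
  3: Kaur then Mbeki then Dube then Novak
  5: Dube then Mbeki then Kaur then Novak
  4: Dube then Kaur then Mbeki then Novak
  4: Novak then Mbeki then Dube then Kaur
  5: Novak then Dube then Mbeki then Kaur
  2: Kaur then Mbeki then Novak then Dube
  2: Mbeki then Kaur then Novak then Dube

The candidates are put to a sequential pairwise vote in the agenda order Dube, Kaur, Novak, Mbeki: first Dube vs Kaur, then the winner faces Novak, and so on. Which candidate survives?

Mbeki

Round 1: Dube vs Kaur — 18–7, Dube advances.
Round 2: Dube vs Novak — 12–13, Novak advances.
Round 3: Novak vs Mbeki — 9–16, Mbeki advances.
The agenda winner is Mbeki.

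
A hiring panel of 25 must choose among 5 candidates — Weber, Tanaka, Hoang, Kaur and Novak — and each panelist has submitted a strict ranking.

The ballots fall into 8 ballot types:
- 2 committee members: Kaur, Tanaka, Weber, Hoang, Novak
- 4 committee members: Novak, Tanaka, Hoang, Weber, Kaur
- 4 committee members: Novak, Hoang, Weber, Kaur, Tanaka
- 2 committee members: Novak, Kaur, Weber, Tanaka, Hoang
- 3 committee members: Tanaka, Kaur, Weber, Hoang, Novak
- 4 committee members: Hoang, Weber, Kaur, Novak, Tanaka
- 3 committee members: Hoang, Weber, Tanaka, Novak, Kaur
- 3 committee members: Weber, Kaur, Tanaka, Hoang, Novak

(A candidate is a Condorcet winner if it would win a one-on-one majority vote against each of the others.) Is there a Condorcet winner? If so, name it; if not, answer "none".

Pairwise majorities:
Weber vs Tanaka: 4+2+4+3+3 = 16 for Weber, 9 for Tanaka — Weber by 16–9.
Weber vs Hoang: Weber preferred on 2+2+3+3 = 10 ballots; Hoang wins 15–10.
Weber vs Kaur: Weber preferred on 4+4+4+3+3 = 18 ballots; Weber wins 18–7.
Weber vs Novak: 2+3+4+3+3 = 15 for Weber, 10 for Novak — Weber by 15–10.
Tanaka vs Hoang: 2+4+2+3+3 = 14 for Tanaka, 11 for Hoang — Tanaka by 14–11.
Tanaka vs Kaur: 10 to 15, Kaur.
Tanaka vs Novak: 2+3+3+3 = 11 for Tanaka, 14 for Novak — Novak by 14–11.
Hoang vs Kaur: 4+4+4+3 = 15 for Hoang, 10 for Kaur — Hoang by 15–10.
Hoang vs Novak: Hoang preferred on 2+3+4+3+3 = 15 ballots; Hoang wins 15–10.
Kaur vs Novak: 12 to 13, Novak.
Each candidate drops at least one matchup (Weber loses to Hoang; Tanaka loses to Weber; Hoang loses to Tanaka; Kaur loses to Weber; Novak loses to Weber); the cycle Weber beats Tanaka beats Hoang beats Weber rules out a Condorcet winner.

none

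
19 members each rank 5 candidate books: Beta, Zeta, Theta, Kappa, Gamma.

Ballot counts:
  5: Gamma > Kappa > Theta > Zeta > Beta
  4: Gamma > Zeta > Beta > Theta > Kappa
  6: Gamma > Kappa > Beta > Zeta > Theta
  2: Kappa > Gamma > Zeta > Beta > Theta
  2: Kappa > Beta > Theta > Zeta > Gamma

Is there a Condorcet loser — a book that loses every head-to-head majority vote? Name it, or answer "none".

Head-to-head results (19 members):
Beta vs Zeta: Zeta, 11–8.
Beta vs Theta: Beta wins 14–5.
Beta–Kappa: Kappa 15–4.
Beta vs Gamma: 2 for Beta, 17 for Gamma — Gamma by 17–2.
Zeta vs Theta: Zeta, 12–7.
Zeta–Kappa: Kappa 15–4.
Zeta vs Gamma: Zeta is ranked higher on 2 ballots, Gamma on 17. Gamma wins 17–2.
Theta vs Kappa: Kappa wins 15–4.
Theta vs Gamma: Gamma wins 17–2.
Kappa–Gamma: Gamma 15–4.
Theta is beaten in every head-to-head and is the Condorcet loser.

Theta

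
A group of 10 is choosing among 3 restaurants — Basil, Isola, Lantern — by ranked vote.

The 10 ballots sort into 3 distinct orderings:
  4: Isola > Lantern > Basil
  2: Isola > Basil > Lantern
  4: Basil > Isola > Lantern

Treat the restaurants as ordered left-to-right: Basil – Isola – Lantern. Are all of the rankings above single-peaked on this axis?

yes

Axis positions: Basil=1, Isola=2, Lantern=3.
Type 1 (peak Isola at position 2): ranking walks positions 2-3-1, expanding outward from the peak — single-peaked.
Type 2 (peak Isola at position 2): ranking walks positions 2-1-3, expanding outward from the peak — single-peaked.
Type 3 (peak Basil at position 1): ranking walks positions 1-2-3, expanding outward from the peak — single-peaked.
Every ranking is single-peaked on this axis.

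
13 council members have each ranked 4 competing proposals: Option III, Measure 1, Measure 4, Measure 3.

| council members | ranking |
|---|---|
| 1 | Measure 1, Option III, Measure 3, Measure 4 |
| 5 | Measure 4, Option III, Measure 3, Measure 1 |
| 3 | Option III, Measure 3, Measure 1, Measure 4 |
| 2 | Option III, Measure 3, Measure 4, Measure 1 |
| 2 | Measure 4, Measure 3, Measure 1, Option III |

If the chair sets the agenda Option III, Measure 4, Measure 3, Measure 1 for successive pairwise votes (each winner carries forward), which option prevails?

Round 1: Option III vs Measure 4 — 6–7, Measure 4 advances.
Round 2: Measure 4 vs Measure 3 — 7–6, Measure 4 advances.
Round 3: Measure 4 vs Measure 1 — 9–4, Measure 4 advances.
Measure 4 survives the agenda.

Measure 4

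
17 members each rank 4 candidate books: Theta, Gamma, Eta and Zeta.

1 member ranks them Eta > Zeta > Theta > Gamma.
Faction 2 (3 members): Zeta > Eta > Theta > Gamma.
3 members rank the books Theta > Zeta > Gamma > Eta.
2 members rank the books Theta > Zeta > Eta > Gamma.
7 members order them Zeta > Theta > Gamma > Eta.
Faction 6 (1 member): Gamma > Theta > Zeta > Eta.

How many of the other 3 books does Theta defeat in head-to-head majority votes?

2

Theta against each rival (17 members):
Theta vs Gamma: 16 to 1, Theta.
Theta vs Eta: Theta wins 13–4.
Theta–Zeta: Zeta 11–6.
Theta beats Gamma, Eta; loses to Zeta — 2 pairwise wins.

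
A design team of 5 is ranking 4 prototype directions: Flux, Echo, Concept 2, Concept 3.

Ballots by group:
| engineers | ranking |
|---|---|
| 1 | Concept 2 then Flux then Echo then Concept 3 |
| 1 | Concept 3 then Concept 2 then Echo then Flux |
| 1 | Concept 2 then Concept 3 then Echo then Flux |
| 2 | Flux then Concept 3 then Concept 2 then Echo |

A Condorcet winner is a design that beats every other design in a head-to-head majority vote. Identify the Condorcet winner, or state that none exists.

none

Head-to-head results (5 engineers):
Flux–Echo: Flux 3–2.
Flux–Concept 2: Concept 2 3–2.
Flux vs Concept 3: Flux wins 3–2.
Echo–Concept 2: Concept 2 5–0.
Echo vs Concept 3: Concept 3, 4–1.
Concept 2 vs Concept 3: Concept 3 wins 3–2.
Every design loses at least once (Flux loses to Concept 2; Echo loses to Flux; Concept 2 loses to Concept 3; Concept 3 loses to Flux). The majority relation contains the cycle Flux beats Concept 3 beats Concept 2 beats Flux, so there is no Condorcet winner.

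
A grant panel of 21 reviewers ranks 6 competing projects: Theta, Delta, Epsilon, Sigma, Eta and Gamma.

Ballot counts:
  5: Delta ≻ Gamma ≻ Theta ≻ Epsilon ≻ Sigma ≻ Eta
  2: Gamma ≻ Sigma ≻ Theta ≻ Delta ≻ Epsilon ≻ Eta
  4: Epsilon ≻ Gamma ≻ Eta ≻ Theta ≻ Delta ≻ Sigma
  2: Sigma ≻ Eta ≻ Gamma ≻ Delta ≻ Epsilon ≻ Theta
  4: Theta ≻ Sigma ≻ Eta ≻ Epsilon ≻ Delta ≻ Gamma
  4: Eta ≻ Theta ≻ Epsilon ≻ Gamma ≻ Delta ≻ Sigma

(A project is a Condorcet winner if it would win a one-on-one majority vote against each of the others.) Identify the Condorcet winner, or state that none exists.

none

Check each pair by majority over 21 ballots:
Theta–Delta: Theta 14–7.
Theta vs Epsilon: Theta is ranked higher on 5+2+4+4 = 15 ballots, Epsilon on 6. Theta wins 15–6.
Theta vs Sigma: Theta, 17–4.
Theta vs Eta: Theta, 11–10.
Theta vs Gamma: Gamma, 13–8.
Delta vs Epsilon: Delta preferred on 5+2+2 = 9 ballots; Epsilon wins 12–9.
Delta vs Sigma: Delta preferred on 5+4+4 = 13 ballots; Delta wins 13–8.
Delta vs Eta: 5+2 = 7 for Delta, 14 for Eta — Eta by 14–7.
Delta vs Gamma: 9 to 12, Gamma.
Epsilon vs Sigma: 13 to 8, Epsilon.
Epsilon–Eta: Epsilon 11–10.
Epsilon vs Gamma: Epsilon preferred on 4+4+4 = 12 ballots; Epsilon wins 12–9.
Sigma–Eta: Sigma 13–8.
Sigma vs Gamma: Sigma preferred on 2+4 = 6 ballots; Gamma wins 15–6.
Eta vs Gamma: Gamma wins 11–10.
Each project drops at least one matchup (Theta loses to Gamma; Delta loses to Theta; Epsilon loses to Theta; Sigma loses to Theta; Eta loses to Theta; Gamma loses to Epsilon); the cycle Theta beats Epsilon beats Gamma beats Theta rules out a Condorcet winner.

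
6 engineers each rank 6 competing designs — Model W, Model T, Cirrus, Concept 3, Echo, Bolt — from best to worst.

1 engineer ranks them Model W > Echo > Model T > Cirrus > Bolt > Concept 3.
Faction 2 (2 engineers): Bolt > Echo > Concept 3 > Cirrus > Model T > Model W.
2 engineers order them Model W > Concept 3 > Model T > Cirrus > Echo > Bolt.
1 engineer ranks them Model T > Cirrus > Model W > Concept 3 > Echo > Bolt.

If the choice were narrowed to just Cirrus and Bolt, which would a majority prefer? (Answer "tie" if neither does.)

Cirrus

Ballots ranking Cirrus above Bolt: 1 + 2 + 1 = 4.
Ballots ranking Bolt above Cirrus: 6 − 4 = 2.
Cirrus wins the head-to-head 4–2.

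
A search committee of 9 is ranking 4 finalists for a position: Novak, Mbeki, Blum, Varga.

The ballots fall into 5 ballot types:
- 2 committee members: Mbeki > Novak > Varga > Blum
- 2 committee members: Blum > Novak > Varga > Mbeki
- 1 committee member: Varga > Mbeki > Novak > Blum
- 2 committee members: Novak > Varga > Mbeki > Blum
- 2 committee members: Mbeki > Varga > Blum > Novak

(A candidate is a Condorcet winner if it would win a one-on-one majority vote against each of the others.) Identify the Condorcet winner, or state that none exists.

none

Head-to-head results (9 committee members):
Novak vs Mbeki: Novak is ranked higher on 2+2 = 4 ballots, Mbeki on 5. Mbeki wins 5–4.
Novak vs Blum: 5 to 4, Novak.
Novak vs Varga: Novak preferred on 2+2+2 = 6 ballots; Novak wins 6–3.
Mbeki vs Blum: Mbeki preferred on 2+1+2+2 = 7 ballots; Mbeki wins 7–2.
Mbeki vs Varga: Mbeki preferred on 2+2 = 4 ballots; Varga wins 5–4.
Blum vs Varga: Blum is ranked higher on 2 ballots, Varga on 7. Varga wins 7–2.
Every candidate loses at least once (Novak loses to Mbeki; Mbeki loses to Varga; Blum loses to Novak; Varga loses to Novak). The majority relation contains the cycle Novak beats Varga beats Mbeki beats Novak, so there is no Condorcet winner.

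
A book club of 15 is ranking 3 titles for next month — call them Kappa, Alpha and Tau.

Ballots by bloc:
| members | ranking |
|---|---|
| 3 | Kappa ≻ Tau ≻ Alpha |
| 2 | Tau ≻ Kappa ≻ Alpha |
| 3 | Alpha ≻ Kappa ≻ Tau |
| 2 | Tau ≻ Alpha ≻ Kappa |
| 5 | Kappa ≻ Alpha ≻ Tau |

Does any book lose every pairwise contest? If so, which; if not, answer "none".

Head-to-head results (15 members):
Kappa vs Alpha: 3+2+5 = 10 for Kappa, 5 for Alpha — Kappa by 10–5.
Kappa vs Tau: Kappa wins 11–4.
Alpha vs Tau: Alpha preferred on 3+5 = 8 ballots; Alpha wins 8–7.
Tau is beaten in every head-to-head and is the Condorcet loser.

Tau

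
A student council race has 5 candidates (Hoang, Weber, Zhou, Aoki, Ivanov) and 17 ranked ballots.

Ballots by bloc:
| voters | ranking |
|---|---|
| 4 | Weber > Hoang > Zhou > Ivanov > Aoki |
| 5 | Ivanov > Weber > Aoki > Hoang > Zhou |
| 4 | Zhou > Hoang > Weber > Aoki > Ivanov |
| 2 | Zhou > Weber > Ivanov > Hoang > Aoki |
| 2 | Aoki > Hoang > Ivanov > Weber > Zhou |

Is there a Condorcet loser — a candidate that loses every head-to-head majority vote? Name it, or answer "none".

Pairwise majorities:
Hoang vs Weber: Weber, 11–6.
Hoang vs Zhou: Hoang preferred on 4+5+2 = 11 ballots; Hoang wins 11–6.
Hoang vs Aoki: Hoang, 10–7.
Hoang vs Ivanov: Hoang wins 10–7.
Weber vs Zhou: Weber preferred on 4+5+2 = 11 ballots; Weber wins 11–6.
Weber–Aoki: Weber 15–2.
Weber vs Ivanov: Weber wins 10–7.
Zhou vs Aoki: 10 to 7, Zhou.
Zhou vs Ivanov: Zhou, 10–7.
Aoki vs Ivanov: 6 to 11, Ivanov.
Aoki loses to every other candidate — it is the Condorcet loser.

Aoki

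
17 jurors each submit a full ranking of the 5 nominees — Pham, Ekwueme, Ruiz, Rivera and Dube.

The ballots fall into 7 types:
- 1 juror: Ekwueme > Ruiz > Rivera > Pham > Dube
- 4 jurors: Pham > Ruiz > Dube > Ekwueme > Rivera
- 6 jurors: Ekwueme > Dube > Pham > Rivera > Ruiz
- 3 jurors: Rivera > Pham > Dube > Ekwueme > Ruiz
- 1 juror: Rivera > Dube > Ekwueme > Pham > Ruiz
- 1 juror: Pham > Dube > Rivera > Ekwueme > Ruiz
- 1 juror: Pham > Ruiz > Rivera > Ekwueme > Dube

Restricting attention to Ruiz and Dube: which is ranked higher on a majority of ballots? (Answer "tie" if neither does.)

Ballots ranking Ruiz above Dube: 1 + 4 + 1 = 6.
Ballots ranking Dube above Ruiz: 17 − 6 = 11.
Dube wins the head-to-head 11–6.

Dube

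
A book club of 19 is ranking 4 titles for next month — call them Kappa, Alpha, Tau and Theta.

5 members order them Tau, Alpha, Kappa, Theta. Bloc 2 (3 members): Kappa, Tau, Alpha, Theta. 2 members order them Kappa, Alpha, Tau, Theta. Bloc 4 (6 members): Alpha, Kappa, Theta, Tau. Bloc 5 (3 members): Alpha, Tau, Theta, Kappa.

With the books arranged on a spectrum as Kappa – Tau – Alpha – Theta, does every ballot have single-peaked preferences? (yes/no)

Axis positions: Kappa=1, Tau=2, Alpha=3, Theta=4.
Bloc 1 (peak Tau at position 2): ranking walks positions 2-3-1-4, expanding outward from the peak — single-peaked.
Bloc 2 (peak Kappa at position 1): ranking walks positions 1-2-3-4, expanding outward from the peak — single-peaked.
Bloc 3: ranking walks positions 1-3-2-4; Alpha is ranked above Tau even though Tau lies between Alpha and the peak Kappa on the axis — preferences dip and rise again. Not single-peaked.
Bloc 4: ranking walks positions 3-1-4-2; Kappa is ranked above Tau even though Tau lies between Kappa and the peak Alpha on the axis — preferences dip and rise again. Not single-peaked.
Bloc 5 (peak Alpha at position 3): ranking walks positions 3-2-4-1, expanding outward from the peak — single-peaked.
Bloc 3 violates single-peakedness, so the profile is not single-peaked on this axis.

no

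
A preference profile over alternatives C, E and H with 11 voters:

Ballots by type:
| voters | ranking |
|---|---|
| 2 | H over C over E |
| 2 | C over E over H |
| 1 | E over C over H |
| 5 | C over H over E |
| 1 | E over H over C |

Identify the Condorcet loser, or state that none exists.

E

Pairwise majorities:
C–E: C 9–2.
C–H: C 8–3.
E vs H: H wins 7–4.
E is beaten in every head-to-head and is the Condorcet loser.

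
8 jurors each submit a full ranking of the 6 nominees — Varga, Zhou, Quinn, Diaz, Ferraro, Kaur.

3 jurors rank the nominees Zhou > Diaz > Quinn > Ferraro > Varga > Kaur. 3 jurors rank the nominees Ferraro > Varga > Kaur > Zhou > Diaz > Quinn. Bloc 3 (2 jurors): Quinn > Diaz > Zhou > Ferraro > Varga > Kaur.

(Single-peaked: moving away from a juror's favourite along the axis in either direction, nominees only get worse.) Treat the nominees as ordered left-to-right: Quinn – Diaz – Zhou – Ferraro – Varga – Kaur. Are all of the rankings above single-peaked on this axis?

yes

Axis positions: Quinn=1, Diaz=2, Zhou=3, Ferraro=4, Varga=5, Kaur=6.
Bloc 1 (peak Zhou at position 3): ranking walks positions 3-2-1-4-5-6, expanding outward from the peak — single-peaked.
Bloc 2 (peak Ferraro at position 4): ranking walks positions 4-5-6-3-2-1, expanding outward from the peak — single-peaked.
Bloc 3 (peak Quinn at position 1): ranking walks positions 1-2-3-4-5-6, expanding outward from the peak — single-peaked.
Every ranking is single-peaked on this axis.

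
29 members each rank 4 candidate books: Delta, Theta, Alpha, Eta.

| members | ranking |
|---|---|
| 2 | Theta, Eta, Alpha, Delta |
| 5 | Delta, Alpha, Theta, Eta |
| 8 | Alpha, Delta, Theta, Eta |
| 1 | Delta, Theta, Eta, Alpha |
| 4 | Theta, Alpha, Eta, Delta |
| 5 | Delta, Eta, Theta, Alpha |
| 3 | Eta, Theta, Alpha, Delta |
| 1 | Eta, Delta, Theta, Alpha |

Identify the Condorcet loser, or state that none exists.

Eta

Pairwise majorities:
Delta vs Theta: Delta preferred on 5+8+1+5+1 = 20 ballots; Delta wins 20–9.
Delta vs Alpha: 5+1+5+1 = 12 for Delta, 17 for Alpha — Alpha by 17–12.
Delta vs Eta: 5+8+1+5 = 19 for Delta, 10 for Eta — Delta by 19–10.
Theta vs Alpha: 2+1+4+5+3+1 = 16 for Theta, 13 for Alpha — Theta by 16–13.
Theta vs Eta: 20 to 9, Theta.
Alpha–Eta: Alpha 17–12.
Eta loses to every other book — it is the Condorcet loser.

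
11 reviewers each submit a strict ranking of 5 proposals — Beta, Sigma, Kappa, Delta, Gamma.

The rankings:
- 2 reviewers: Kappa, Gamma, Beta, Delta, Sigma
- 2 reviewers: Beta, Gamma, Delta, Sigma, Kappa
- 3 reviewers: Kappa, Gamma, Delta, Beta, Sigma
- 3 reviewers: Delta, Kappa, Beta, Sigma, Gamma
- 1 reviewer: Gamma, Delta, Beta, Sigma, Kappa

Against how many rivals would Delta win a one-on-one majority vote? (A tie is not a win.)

3

Delta against each rival (11 reviewers):
Delta vs Beta: Delta, 7–4.
Delta–Sigma: Delta 11–0.
Delta vs Kappa: Delta wins 6–5.
Delta vs Gamma: 3 to 8, Gamma.
Delta beats Beta, Sigma, Kappa; loses to Gamma — 3 pairwise wins.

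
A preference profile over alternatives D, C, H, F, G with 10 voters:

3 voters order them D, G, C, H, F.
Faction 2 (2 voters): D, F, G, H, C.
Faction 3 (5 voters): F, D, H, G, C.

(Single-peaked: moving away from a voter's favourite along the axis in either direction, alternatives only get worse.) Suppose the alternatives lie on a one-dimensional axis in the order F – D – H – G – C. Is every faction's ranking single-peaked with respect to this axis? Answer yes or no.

Axis positions: F=1, D=2, H=3, G=4, C=5.
Faction 1: ranking walks positions 2-4-5-3-1; G is ranked above H even though H lies between G and the peak D on the axis — preferences dip and rise again. Not single-peaked.
Faction 2: ranking walks positions 2-1-4-3-5; G is ranked above H even though H lies between G and the peak D on the axis — preferences dip and rise again. Not single-peaked.
Faction 3 (peak F at position 1): ranking walks positions 1-2-3-4-5, expanding outward from the peak — single-peaked.
Faction 1 violates single-peakedness, so the profile is not single-peaked on this axis.

no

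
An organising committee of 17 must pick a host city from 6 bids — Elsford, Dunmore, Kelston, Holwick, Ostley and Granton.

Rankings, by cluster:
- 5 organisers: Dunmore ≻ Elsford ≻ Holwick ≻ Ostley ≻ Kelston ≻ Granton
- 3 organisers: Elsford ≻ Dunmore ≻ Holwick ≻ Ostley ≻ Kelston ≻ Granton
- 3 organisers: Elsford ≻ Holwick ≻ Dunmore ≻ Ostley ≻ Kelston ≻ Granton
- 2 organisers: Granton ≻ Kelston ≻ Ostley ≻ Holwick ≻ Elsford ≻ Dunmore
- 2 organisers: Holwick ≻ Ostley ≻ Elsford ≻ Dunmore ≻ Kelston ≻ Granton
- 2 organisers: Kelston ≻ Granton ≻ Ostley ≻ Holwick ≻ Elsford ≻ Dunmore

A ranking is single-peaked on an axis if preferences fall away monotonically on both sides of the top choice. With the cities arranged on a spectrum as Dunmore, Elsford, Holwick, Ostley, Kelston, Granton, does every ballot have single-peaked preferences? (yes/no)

yes

Axis positions: Dunmore=1, Elsford=2, Holwick=3, Ostley=4, Kelston=5, Granton=6.
Cluster 1 (peak Dunmore at position 1): ranking walks positions 1-2-3-4-5-6, expanding outward from the peak — single-peaked.
Cluster 2 (peak Elsford at position 2): ranking walks positions 2-1-3-4-5-6, expanding outward from the peak — single-peaked.
Cluster 3 (peak Elsford at position 2): ranking walks positions 2-3-1-4-5-6, expanding outward from the peak — single-peaked.
Cluster 4 (peak Granton at position 6): ranking walks positions 6-5-4-3-2-1, expanding outward from the peak — single-peaked.
Cluster 5 (peak Holwick at position 3): ranking walks positions 3-4-2-1-5-6, expanding outward from the peak — single-peaked.
Cluster 6 (peak Kelston at position 5): ranking walks positions 5-6-4-3-2-1, expanding outward from the peak — single-peaked.
Every ranking is single-peaked on this axis.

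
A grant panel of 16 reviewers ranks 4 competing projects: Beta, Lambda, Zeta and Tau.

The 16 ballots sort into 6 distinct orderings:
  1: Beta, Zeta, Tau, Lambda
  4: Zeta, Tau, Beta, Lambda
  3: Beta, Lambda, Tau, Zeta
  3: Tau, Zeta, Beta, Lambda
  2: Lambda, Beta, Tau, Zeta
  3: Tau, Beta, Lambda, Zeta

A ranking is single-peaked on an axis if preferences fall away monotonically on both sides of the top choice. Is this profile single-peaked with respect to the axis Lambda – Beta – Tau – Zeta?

no

Axis positions: Lambda=1, Beta=2, Tau=3, Zeta=4.
Ballot type 1: ranking walks positions 2-4-3-1; Zeta is ranked above Tau even though Tau lies between Zeta and the peak Beta on the axis — preferences dip and rise again. Not single-peaked.
Ballot type 2 (peak Zeta at position 4): ranking walks positions 4-3-2-1, expanding outward from the peak — single-peaked.
Ballot type 3 (peak Beta at position 2): ranking walks positions 2-1-3-4, expanding outward from the peak — single-peaked.
Ballot type 4 (peak Tau at position 3): ranking walks positions 3-4-2-1, expanding outward from the peak — single-peaked.
Ballot type 5 (peak Lambda at position 1): ranking walks positions 1-2-3-4, expanding outward from the peak — single-peaked.
Ballot type 6 (peak Tau at position 3): ranking walks positions 3-2-1-4, expanding outward from the peak — single-peaked.
Ballot type 1 violates single-peakedness, so the profile is not single-peaked on this axis.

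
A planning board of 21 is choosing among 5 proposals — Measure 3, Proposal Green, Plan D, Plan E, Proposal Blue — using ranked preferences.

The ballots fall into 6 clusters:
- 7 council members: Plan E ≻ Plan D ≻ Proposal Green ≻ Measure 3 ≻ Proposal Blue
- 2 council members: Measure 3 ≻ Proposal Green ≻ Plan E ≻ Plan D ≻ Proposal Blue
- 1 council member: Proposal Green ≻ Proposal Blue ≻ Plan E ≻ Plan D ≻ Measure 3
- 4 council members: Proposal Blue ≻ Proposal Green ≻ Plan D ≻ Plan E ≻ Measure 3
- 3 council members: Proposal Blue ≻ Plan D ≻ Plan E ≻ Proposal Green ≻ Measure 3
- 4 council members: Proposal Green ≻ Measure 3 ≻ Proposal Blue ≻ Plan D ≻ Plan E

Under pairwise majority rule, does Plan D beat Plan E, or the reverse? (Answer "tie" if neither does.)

Plan D

Ballots ranking Plan D above Plan E: 4 + 3 + 4 = 11.
Ballots ranking Plan E above Plan D: 21 − 11 = 10.
Plan D wins the head-to-head 11–10.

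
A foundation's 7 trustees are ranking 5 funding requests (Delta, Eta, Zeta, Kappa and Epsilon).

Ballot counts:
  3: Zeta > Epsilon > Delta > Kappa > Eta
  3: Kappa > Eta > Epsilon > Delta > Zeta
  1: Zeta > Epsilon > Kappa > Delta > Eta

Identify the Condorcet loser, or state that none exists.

Pairwise majorities:
Delta vs Eta: Delta wins 4–3.
Delta vs Zeta: 3 for Delta, 4 for Zeta — Zeta by 4–3.
Delta vs Kappa: Delta is ranked higher on 3 ballots, Kappa on 4. Kappa wins 4–3.
Delta vs Epsilon: 0 to 7, Epsilon.
Eta vs Zeta: 3 for Eta, 4 for Zeta — Zeta by 4–3.
Eta vs Kappa: Eta is ranked higher on 0 ballots, Kappa on 7. Kappa wins 7–0.
Eta vs Epsilon: Eta preferred on 3 ballots; Epsilon wins 4–3.
Zeta vs Kappa: 4 to 3, Zeta.
Zeta vs Epsilon: Zeta, 4–3.
Kappa vs Epsilon: Kappa preferred on 3 ballots; Epsilon wins 4–3.
Only Eta has no wins; Eta is the Condorcet loser.

Eta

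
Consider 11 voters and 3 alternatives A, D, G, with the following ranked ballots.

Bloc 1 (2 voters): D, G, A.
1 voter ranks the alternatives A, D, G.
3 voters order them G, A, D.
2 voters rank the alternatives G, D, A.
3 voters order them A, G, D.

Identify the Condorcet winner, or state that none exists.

Head-to-head results (11 voters):
A vs D: 1+3+3 = 7 for A, 4 for D — A by 7–4.
A–G: G 7–4.
D vs G: 3 to 8, G.
G defeats every rival head-to-head and is the Condorcet winner.

G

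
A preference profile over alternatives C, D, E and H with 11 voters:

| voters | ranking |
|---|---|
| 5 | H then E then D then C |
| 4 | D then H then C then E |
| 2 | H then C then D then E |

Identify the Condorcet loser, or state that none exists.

E

Head-to-head results (11 voters):
C vs D: 2 to 9, D.
C–E: C 6–5.
C vs H: H, 11–0.
D vs E: D preferred on 4+2 = 6 ballots; D wins 6–5.
D vs H: H, 7–4.
E vs H: 0 to 11, H.
Only E has no wins; E is the Condorcet loser.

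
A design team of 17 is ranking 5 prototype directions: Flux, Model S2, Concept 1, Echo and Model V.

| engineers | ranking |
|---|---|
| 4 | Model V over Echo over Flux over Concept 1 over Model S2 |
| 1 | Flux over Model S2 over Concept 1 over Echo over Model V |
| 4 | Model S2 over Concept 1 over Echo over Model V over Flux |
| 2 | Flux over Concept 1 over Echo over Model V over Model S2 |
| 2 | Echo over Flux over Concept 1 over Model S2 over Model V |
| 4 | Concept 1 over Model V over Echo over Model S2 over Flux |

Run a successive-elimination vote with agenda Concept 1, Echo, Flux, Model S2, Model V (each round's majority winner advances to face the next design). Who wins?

Round 1: Concept 1 vs Echo — 11–6, Concept 1 advances.
Round 2: Concept 1 vs Flux — 8–9, Flux advances.
Round 3: Flux vs Model S2 — 9–8, Flux advances.
Round 4: Flux vs Model V — 5–12, Model V advances.
Model V survives the agenda.

Model V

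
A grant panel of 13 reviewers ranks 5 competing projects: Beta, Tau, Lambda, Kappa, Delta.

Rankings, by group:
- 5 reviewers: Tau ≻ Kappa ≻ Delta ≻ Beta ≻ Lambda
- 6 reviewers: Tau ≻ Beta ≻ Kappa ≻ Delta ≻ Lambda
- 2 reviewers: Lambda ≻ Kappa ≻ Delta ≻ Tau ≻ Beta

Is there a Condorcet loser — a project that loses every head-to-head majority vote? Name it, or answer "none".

Pairwise majorities:
Beta vs Tau: Beta preferred on 0 ballots; Tau wins 13–0.
Beta vs Lambda: 5+6 = 11 for Beta, 2 for Lambda — Beta by 11–2.
Beta vs Kappa: Beta is ranked higher on 6 ballots, Kappa on 7. Kappa wins 7–6.
Beta vs Delta: Delta wins 7–6.
Tau vs Lambda: Tau is ranked higher on 5+6 = 11 ballots, Lambda on 2. Tau wins 11–2.
Tau vs Kappa: Tau preferred on 5+6 = 11 ballots; Tau wins 11–2.
Tau vs Delta: Tau wins 11–2.
Lambda vs Kappa: 2 to 11, Kappa.
Lambda vs Delta: Delta wins 11–2.
Kappa vs Delta: Kappa wins 13–0.
Lambda is beaten in every head-to-head and is the Condorcet loser.

Lambda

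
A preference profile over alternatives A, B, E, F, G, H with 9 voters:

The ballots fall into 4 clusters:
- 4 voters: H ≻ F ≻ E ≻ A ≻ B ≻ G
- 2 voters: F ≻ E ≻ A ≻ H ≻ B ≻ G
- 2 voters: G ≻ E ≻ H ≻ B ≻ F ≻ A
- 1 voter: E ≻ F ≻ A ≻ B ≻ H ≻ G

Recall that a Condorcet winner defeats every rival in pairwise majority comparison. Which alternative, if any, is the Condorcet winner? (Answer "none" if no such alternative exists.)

none

Head-to-head results (9 voters):
A vs B: 4+2+1 = 7 for A, 2 for B — A by 7–2.
A vs E: 0 to 9, E.
A vs F: A preferred on 0 ballots; F wins 9–0.
A vs G: A wins 7–2.
A vs H: 3 to 6, H.
B vs E: E wins 9–0.
B vs F: 2 for B, 7 for F — F by 7–2.
B vs G: B, 7–2.
B–H: H 8–1.
E–F: F 6–3.
E vs G: E, 7–2.
E vs H: 5 to 4, E.
F vs G: F preferred on 4+2+1 = 7 ballots; F wins 7–2.
F vs H: H wins 6–3.
G vs H: G preferred on 2 ballots; H wins 7–2.
Every alternative loses at least once (A loses to E; B loses to A; E loses to F; F loses to H; G loses to A; H loses to E). The majority relation contains the cycle E > H > F > E, so there is no Condorcet winner.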